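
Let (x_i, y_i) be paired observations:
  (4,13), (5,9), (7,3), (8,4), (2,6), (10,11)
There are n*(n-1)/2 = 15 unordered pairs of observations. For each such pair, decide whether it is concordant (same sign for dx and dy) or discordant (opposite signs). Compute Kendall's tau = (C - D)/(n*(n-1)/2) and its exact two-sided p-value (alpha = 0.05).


Step 1: Enumerate the 15 unordered pairs (i,j) with i<j and classify each by sign(x_j-x_i) * sign(y_j-y_i).
  (1,2):dx=+1,dy=-4->D; (1,3):dx=+3,dy=-10->D; (1,4):dx=+4,dy=-9->D; (1,5):dx=-2,dy=-7->C
  (1,6):dx=+6,dy=-2->D; (2,3):dx=+2,dy=-6->D; (2,4):dx=+3,dy=-5->D; (2,5):dx=-3,dy=-3->C
  (2,6):dx=+5,dy=+2->C; (3,4):dx=+1,dy=+1->C; (3,5):dx=-5,dy=+3->D; (3,6):dx=+3,dy=+8->C
  (4,5):dx=-6,dy=+2->D; (4,6):dx=+2,dy=+7->C; (5,6):dx=+8,dy=+5->C
Step 2: C = 7, D = 8, total pairs = 15.
Step 3: tau = (C - D)/(n(n-1)/2) = (7 - 8)/15 = -0.066667.
Step 4: Exact two-sided p-value (enumerate n! = 720 permutations of y under H0): p = 1.000000.
Step 5: alpha = 0.05. fail to reject H0.

tau_b = -0.0667 (C=7, D=8), p = 1.000000, fail to reject H0.


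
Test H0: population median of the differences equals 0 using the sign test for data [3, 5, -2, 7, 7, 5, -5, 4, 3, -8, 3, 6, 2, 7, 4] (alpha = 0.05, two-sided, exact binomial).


Step 1: Discard zero differences. Original n = 15; n_eff = number of nonzero differences = 15.
Nonzero differences (with sign): +3, +5, -2, +7, +7, +5, -5, +4, +3, -8, +3, +6, +2, +7, +4
Step 2: Count signs: positive = 12, negative = 3.
Step 3: Under H0: P(positive) = 0.5, so the number of positives S ~ Bin(15, 0.5).
Step 4: Two-sided exact p-value = sum of Bin(15,0.5) probabilities at or below the observed probability = 0.035156.
Step 5: alpha = 0.05. reject H0.

n_eff = 15, pos = 12, neg = 3, p = 0.035156, reject H0.


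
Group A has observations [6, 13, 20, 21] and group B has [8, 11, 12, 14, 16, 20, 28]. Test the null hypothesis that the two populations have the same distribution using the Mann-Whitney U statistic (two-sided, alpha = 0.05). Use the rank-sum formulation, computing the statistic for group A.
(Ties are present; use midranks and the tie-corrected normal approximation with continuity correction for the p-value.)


Step 1: Combine and sort all 11 observations; assign midranks.
sorted (value, group): (6,X), (8,Y), (11,Y), (12,Y), (13,X), (14,Y), (16,Y), (20,X), (20,Y), (21,X), (28,Y)
ranks: 6->1, 8->2, 11->3, 12->4, 13->5, 14->6, 16->7, 20->8.5, 20->8.5, 21->10, 28->11
Step 2: Rank sum for X: R1 = 1 + 5 + 8.5 + 10 = 24.5.
Step 3: U_X = R1 - n1(n1+1)/2 = 24.5 - 4*5/2 = 24.5 - 10 = 14.5.
       U_Y = n1*n2 - U_X = 28 - 14.5 = 13.5.
Step 4: Ties are present, so use the tie-corrected normal approximation (with continuity correction) for the p-value.
Step 5: p-value = 1.000000; compare to alpha = 0.05. fail to reject H0.

U_X = 14.5, p = 1.000000, fail to reject H0 at alpha = 0.05.


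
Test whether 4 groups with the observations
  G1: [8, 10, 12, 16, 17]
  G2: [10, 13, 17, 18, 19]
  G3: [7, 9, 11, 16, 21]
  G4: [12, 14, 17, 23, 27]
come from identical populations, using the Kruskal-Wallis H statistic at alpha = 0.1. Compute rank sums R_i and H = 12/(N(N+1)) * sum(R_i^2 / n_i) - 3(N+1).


Step 1: Combine all N = 20 observations and assign midranks.
sorted (value, group, rank): (7,G3,1), (8,G1,2), (9,G3,3), (10,G1,4.5), (10,G2,4.5), (11,G3,6), (12,G1,7.5), (12,G4,7.5), (13,G2,9), (14,G4,10), (16,G1,11.5), (16,G3,11.5), (17,G1,14), (17,G2,14), (17,G4,14), (18,G2,16), (19,G2,17), (21,G3,18), (23,G4,19), (27,G4,20)
Step 2: Sum ranks within each group.
R_1 = 39.5 (n_1 = 5)
R_2 = 60.5 (n_2 = 5)
R_3 = 39.5 (n_3 = 5)
R_4 = 70.5 (n_4 = 5)
Step 3: H = 12/(N(N+1)) * sum(R_i^2/n_i) - 3(N+1)
     = 12/(20*21) * (39.5^2/5 + 60.5^2/5 + 39.5^2/5 + 70.5^2/5) - 3*21
     = 0.028571 * 2350.2 - 63
     = 4.148571.
Step 4: Ties present; correction factor C = 1 - 42/(20^3 - 20) = 0.994737. Corrected H = 4.148571 / 0.994737 = 4.170522.
Step 5: Under H0, H ~ chi^2(3); p-value = 0.243630.
Step 6: alpha = 0.1. fail to reject H0.

H = 4.1705, df = 3, p = 0.243630, fail to reject H0.


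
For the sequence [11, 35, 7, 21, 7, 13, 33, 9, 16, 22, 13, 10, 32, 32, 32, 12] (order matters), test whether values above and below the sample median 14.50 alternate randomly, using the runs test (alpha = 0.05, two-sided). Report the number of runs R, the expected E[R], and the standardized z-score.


Step 1: Compute median = 14.50; label A = above, B = below.
Labels in order: BABABBABAABBAAAB  (n_A = 8, n_B = 8)
Step 2: Count runs R = 11.
Step 3: Under H0 (random ordering), E[R] = 2*n_A*n_B/(n_A+n_B) + 1 = 2*8*8/16 + 1 = 9.0000.
        Var[R] = 2*n_A*n_B*(2*n_A*n_B - n_A - n_B) / ((n_A+n_B)^2 * (n_A+n_B-1)) = 14336/3840 = 3.7333.
        SD[R] = 1.9322.
Step 4: Continuity-corrected z = (R - 0.5 - E[R]) / SD[R] = (11 - 0.5 - 9.0000) / 1.9322 = 0.7763.
Step 5: Two-sided p-value via normal approximation = 2*(1 - Phi(|z|)) = 0.437558.
Step 6: alpha = 0.05. fail to reject H0.

R = 11, z = 0.7763, p = 0.437558, fail to reject H0.


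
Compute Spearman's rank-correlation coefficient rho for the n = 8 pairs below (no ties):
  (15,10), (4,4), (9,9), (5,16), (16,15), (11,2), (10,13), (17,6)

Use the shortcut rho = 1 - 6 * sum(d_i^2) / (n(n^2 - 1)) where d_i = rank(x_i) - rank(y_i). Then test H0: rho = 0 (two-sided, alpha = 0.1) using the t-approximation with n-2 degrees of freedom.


Step 1: Rank x and y separately (midranks; no ties here).
rank(x): 15->6, 4->1, 9->3, 5->2, 16->7, 11->5, 10->4, 17->8
rank(y): 10->5, 4->2, 9->4, 16->8, 15->7, 2->1, 13->6, 6->3
Step 2: d_i = R_x(i) - R_y(i); compute d_i^2.
  (6-5)^2=1, (1-2)^2=1, (3-4)^2=1, (2-8)^2=36, (7-7)^2=0, (5-1)^2=16, (4-6)^2=4, (8-3)^2=25
sum(d^2) = 84.
Step 3: rho = 1 - 6*84 / (8*(8^2 - 1)) = 1 - 504/504 = 0.000000.
Step 4: Under H0, t = rho * sqrt((n-2)/(1-rho^2)) = 0.0000 ~ t(6).
Step 5: Two-sided p-value from the t-distribution with 6 df = 1.000000.
Step 6: alpha = 0.1. fail to reject H0.

rho = 0.0000, p = 1.000000, fail to reject H0 at alpha = 0.1.


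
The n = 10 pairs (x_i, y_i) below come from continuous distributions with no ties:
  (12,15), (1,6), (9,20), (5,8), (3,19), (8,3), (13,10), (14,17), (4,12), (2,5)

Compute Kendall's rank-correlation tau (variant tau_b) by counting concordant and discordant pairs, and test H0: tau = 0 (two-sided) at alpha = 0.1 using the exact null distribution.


Step 1: Enumerate the 45 unordered pairs (i,j) with i<j and classify each by sign(x_j-x_i) * sign(y_j-y_i).
  (1,2):dx=-11,dy=-9->C; (1,3):dx=-3,dy=+5->D; (1,4):dx=-7,dy=-7->C; (1,5):dx=-9,dy=+4->D
  (1,6):dx=-4,dy=-12->C; (1,7):dx=+1,dy=-5->D; (1,8):dx=+2,dy=+2->C; (1,9):dx=-8,dy=-3->C
  (1,10):dx=-10,dy=-10->C; (2,3):dx=+8,dy=+14->C; (2,4):dx=+4,dy=+2->C; (2,5):dx=+2,dy=+13->C
  (2,6):dx=+7,dy=-3->D; (2,7):dx=+12,dy=+4->C; (2,8):dx=+13,dy=+11->C; (2,9):dx=+3,dy=+6->C
  (2,10):dx=+1,dy=-1->D; (3,4):dx=-4,dy=-12->C; (3,5):dx=-6,dy=-1->C; (3,6):dx=-1,dy=-17->C
  (3,7):dx=+4,dy=-10->D; (3,8):dx=+5,dy=-3->D; (3,9):dx=-5,dy=-8->C; (3,10):dx=-7,dy=-15->C
  (4,5):dx=-2,dy=+11->D; (4,6):dx=+3,dy=-5->D; (4,7):dx=+8,dy=+2->C; (4,8):dx=+9,dy=+9->C
  (4,9):dx=-1,dy=+4->D; (4,10):dx=-3,dy=-3->C; (5,6):dx=+5,dy=-16->D; (5,7):dx=+10,dy=-9->D
  (5,8):dx=+11,dy=-2->D; (5,9):dx=+1,dy=-7->D; (5,10):dx=-1,dy=-14->C; (6,7):dx=+5,dy=+7->C
  (6,8):dx=+6,dy=+14->C; (6,9):dx=-4,dy=+9->D; (6,10):dx=-6,dy=+2->D; (7,8):dx=+1,dy=+7->C
  (7,9):dx=-9,dy=+2->D; (7,10):dx=-11,dy=-5->C; (8,9):dx=-10,dy=-5->C; (8,10):dx=-12,dy=-12->C
  (9,10):dx=-2,dy=-7->C
Step 2: C = 28, D = 17, total pairs = 45.
Step 3: tau = (C - D)/(n(n-1)/2) = (28 - 17)/45 = 0.244444.
Step 4: Exact two-sided p-value (enumerate n! = 3628800 permutations of y under H0): p = 0.380720.
Step 5: alpha = 0.1. fail to reject H0.

tau_b = 0.2444 (C=28, D=17), p = 0.380720, fail to reject H0.


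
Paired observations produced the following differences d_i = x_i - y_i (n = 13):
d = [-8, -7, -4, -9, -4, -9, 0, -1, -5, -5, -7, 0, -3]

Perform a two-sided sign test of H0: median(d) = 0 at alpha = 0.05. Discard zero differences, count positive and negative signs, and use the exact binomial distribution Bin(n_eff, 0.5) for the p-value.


Step 1: Discard zero differences. Original n = 13; n_eff = number of nonzero differences = 11.
Nonzero differences (with sign): -8, -7, -4, -9, -4, -9, -1, -5, -5, -7, -3
Step 2: Count signs: positive = 0, negative = 11.
Step 3: Under H0: P(positive) = 0.5, so the number of positives S ~ Bin(11, 0.5).
Step 4: Two-sided exact p-value = sum of Bin(11,0.5) probabilities at or below the observed probability = 0.000977.
Step 5: alpha = 0.05. reject H0.

n_eff = 11, pos = 0, neg = 11, p = 0.000977, reject H0.


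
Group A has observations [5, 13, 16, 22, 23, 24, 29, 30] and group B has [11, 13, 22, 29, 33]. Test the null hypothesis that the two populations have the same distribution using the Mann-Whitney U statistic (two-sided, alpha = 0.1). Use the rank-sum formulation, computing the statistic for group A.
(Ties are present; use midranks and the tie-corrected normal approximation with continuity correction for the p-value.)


Step 1: Combine and sort all 13 observations; assign midranks.
sorted (value, group): (5,X), (11,Y), (13,X), (13,Y), (16,X), (22,X), (22,Y), (23,X), (24,X), (29,X), (29,Y), (30,X), (33,Y)
ranks: 5->1, 11->2, 13->3.5, 13->3.5, 16->5, 22->6.5, 22->6.5, 23->8, 24->9, 29->10.5, 29->10.5, 30->12, 33->13
Step 2: Rank sum for X: R1 = 1 + 3.5 + 5 + 6.5 + 8 + 9 + 10.5 + 12 = 55.5.
Step 3: U_X = R1 - n1(n1+1)/2 = 55.5 - 8*9/2 = 55.5 - 36 = 19.5.
       U_Y = n1*n2 - U_X = 40 - 19.5 = 20.5.
Step 4: Ties are present, so use the tie-corrected normal approximation (with continuity correction) for the p-value.
Step 5: p-value = 1.000000; compare to alpha = 0.1. fail to reject H0.

U_X = 19.5, p = 1.000000, fail to reject H0 at alpha = 0.1.


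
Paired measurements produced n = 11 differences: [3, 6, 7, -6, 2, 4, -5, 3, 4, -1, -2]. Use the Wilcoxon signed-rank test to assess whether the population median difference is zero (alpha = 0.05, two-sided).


Step 1: Drop any zero differences (none here) and take |d_i|.
|d| = [3, 6, 7, 6, 2, 4, 5, 3, 4, 1, 2]
Step 2: Midrank |d_i| (ties get averaged ranks).
ranks: |3|->4.5, |6|->9.5, |7|->11, |6|->9.5, |2|->2.5, |4|->6.5, |5|->8, |3|->4.5, |4|->6.5, |1|->1, |2|->2.5
Step 3: Attach original signs; sum ranks with positive sign and with negative sign.
W+ = 4.5 + 9.5 + 11 + 2.5 + 6.5 + 4.5 + 6.5 = 45
W- = 9.5 + 8 + 1 + 2.5 = 21
(Check: W+ + W- = 66 should equal n(n+1)/2 = 66.)
Step 4: Test statistic W = min(W+, W-) = 21.
Step 5: Ties in |d|, so use the tie-corrected normal approximation.
        E[W] = n(n+1)/4 = 11*12/4 = 33.
        Tie groups: |d|=2 (t=2), |d|=3 (t=2), |d|=4 (t=2), |d|=6 (t=2); sum(t^3 - t) = 24.
        Var[W] = n(n+1)(2n+1)/24 - sum(t^3-t)/48 = 3036/24 - 24/48 = 126.
        z = (W - E[W]) / sqrt(Var[W]) = (21 - 33) / 11.2250 = -1.0690.
        Two-sided p = 2*Phi(z) = 0.285049.
Step 6: alpha = 0.05. fail to reject H0.

W+ = 45, W- = 21, W = min = 21, p = 0.285049, fail to reject H0.


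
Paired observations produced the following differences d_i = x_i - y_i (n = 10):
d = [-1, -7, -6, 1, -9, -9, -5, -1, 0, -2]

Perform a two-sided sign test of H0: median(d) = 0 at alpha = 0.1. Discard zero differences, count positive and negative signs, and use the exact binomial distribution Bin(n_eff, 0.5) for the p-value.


Step 1: Discard zero differences. Original n = 10; n_eff = number of nonzero differences = 9.
Nonzero differences (with sign): -1, -7, -6, +1, -9, -9, -5, -1, -2
Step 2: Count signs: positive = 1, negative = 8.
Step 3: Under H0: P(positive) = 0.5, so the number of positives S ~ Bin(9, 0.5).
Step 4: Two-sided exact p-value = sum of Bin(9,0.5) probabilities at or below the observed probability = 0.039062.
Step 5: alpha = 0.1. reject H0.

n_eff = 9, pos = 1, neg = 8, p = 0.039062, reject H0.


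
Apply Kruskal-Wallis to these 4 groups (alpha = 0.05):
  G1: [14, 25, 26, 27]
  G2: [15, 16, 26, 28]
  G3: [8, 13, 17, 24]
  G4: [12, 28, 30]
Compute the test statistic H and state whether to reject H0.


Step 1: Combine all N = 15 observations and assign midranks.
sorted (value, group, rank): (8,G3,1), (12,G4,2), (13,G3,3), (14,G1,4), (15,G2,5), (16,G2,6), (17,G3,7), (24,G3,8), (25,G1,9), (26,G1,10.5), (26,G2,10.5), (27,G1,12), (28,G2,13.5), (28,G4,13.5), (30,G4,15)
Step 2: Sum ranks within each group.
R_1 = 35.5 (n_1 = 4)
R_2 = 35 (n_2 = 4)
R_3 = 19 (n_3 = 4)
R_4 = 30.5 (n_4 = 3)
Step 3: H = 12/(N(N+1)) * sum(R_i^2/n_i) - 3(N+1)
     = 12/(15*16) * (35.5^2/4 + 35^2/4 + 19^2/4 + 30.5^2/3) - 3*16
     = 0.050000 * 1021.65 - 48
     = 3.082292.
Step 4: Ties present; correction factor C = 1 - 12/(15^3 - 15) = 0.996429. Corrected H = 3.082292 / 0.996429 = 3.093339.
Step 5: Under H0, H ~ chi^2(3); p-value = 0.377457.
Step 6: alpha = 0.05. fail to reject H0.

H = 3.0933, df = 3, p = 0.377457, fail to reject H0.


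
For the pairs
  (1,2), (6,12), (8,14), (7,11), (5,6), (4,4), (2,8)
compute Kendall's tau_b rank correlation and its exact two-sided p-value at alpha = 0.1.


Step 1: Enumerate the 21 unordered pairs (i,j) with i<j and classify each by sign(x_j-x_i) * sign(y_j-y_i).
  (1,2):dx=+5,dy=+10->C; (1,3):dx=+7,dy=+12->C; (1,4):dx=+6,dy=+9->C; (1,5):dx=+4,dy=+4->C
  (1,6):dx=+3,dy=+2->C; (1,7):dx=+1,dy=+6->C; (2,3):dx=+2,dy=+2->C; (2,4):dx=+1,dy=-1->D
  (2,5):dx=-1,dy=-6->C; (2,6):dx=-2,dy=-8->C; (2,7):dx=-4,dy=-4->C; (3,4):dx=-1,dy=-3->C
  (3,5):dx=-3,dy=-8->C; (3,6):dx=-4,dy=-10->C; (3,7):dx=-6,dy=-6->C; (4,5):dx=-2,dy=-5->C
  (4,6):dx=-3,dy=-7->C; (4,7):dx=-5,dy=-3->C; (5,6):dx=-1,dy=-2->C; (5,7):dx=-3,dy=+2->D
  (6,7):dx=-2,dy=+4->D
Step 2: C = 18, D = 3, total pairs = 21.
Step 3: tau = (C - D)/(n(n-1)/2) = (18 - 3)/21 = 0.714286.
Step 4: Exact two-sided p-value (enumerate n! = 5040 permutations of y under H0): p = 0.030159.
Step 5: alpha = 0.1. reject H0.

tau_b = 0.7143 (C=18, D=3), p = 0.030159, reject H0.


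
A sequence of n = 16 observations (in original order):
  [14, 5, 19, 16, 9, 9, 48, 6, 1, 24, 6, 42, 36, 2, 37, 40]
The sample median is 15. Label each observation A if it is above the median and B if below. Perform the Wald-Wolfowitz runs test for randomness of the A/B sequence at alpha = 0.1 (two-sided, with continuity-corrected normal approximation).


Step 1: Compute median = 15; label A = above, B = below.
Labels in order: BBAABBABBABAABAA  (n_A = 8, n_B = 8)
Step 2: Count runs R = 10.
Step 3: Under H0 (random ordering), E[R] = 2*n_A*n_B/(n_A+n_B) + 1 = 2*8*8/16 + 1 = 9.0000.
        Var[R] = 2*n_A*n_B*(2*n_A*n_B - n_A - n_B) / ((n_A+n_B)^2 * (n_A+n_B-1)) = 14336/3840 = 3.7333.
        SD[R] = 1.9322.
Step 4: Continuity-corrected z = (R - 0.5 - E[R]) / SD[R] = (10 - 0.5 - 9.0000) / 1.9322 = 0.2588.
Step 5: Two-sided p-value via normal approximation = 2*(1 - Phi(|z|)) = 0.795809.
Step 6: alpha = 0.1. fail to reject H0.

R = 10, z = 0.2588, p = 0.795809, fail to reject H0.


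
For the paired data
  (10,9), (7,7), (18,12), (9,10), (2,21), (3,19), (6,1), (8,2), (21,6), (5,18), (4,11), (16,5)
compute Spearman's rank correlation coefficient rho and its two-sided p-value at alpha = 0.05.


Step 1: Rank x and y separately (midranks; no ties here).
rank(x): 10->9, 7->6, 18->11, 9->8, 2->1, 3->2, 6->5, 8->7, 21->12, 5->4, 4->3, 16->10
rank(y): 9->6, 7->5, 12->9, 10->7, 21->12, 19->11, 1->1, 2->2, 6->4, 18->10, 11->8, 5->3
Step 2: d_i = R_x(i) - R_y(i); compute d_i^2.
  (9-6)^2=9, (6-5)^2=1, (11-9)^2=4, (8-7)^2=1, (1-12)^2=121, (2-11)^2=81, (5-1)^2=16, (7-2)^2=25, (12-4)^2=64, (4-10)^2=36, (3-8)^2=25, (10-3)^2=49
sum(d^2) = 432.
Step 3: rho = 1 - 6*432 / (12*(12^2 - 1)) = 1 - 2592/1716 = -0.510490.
Step 4: Under H0, t = rho * sqrt((n-2)/(1-rho^2)) = -1.8774 ~ t(10).
Step 5: Two-sided p-value from the t-distribution with 10 df = 0.089914.
Step 6: alpha = 0.05. fail to reject H0.

rho = -0.5105, p = 0.089914, fail to reject H0 at alpha = 0.05.


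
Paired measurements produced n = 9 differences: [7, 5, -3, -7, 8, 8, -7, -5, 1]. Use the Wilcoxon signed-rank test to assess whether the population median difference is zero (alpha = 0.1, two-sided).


Step 1: Drop any zero differences (none here) and take |d_i|.
|d| = [7, 5, 3, 7, 8, 8, 7, 5, 1]
Step 2: Midrank |d_i| (ties get averaged ranks).
ranks: |7|->6, |5|->3.5, |3|->2, |7|->6, |8|->8.5, |8|->8.5, |7|->6, |5|->3.5, |1|->1
Step 3: Attach original signs; sum ranks with positive sign and with negative sign.
W+ = 6 + 3.5 + 8.5 + 8.5 + 1 = 27.5
W- = 2 + 6 + 6 + 3.5 = 17.5
(Check: W+ + W- = 45 should equal n(n+1)/2 = 45.)
Step 4: Test statistic W = min(W+, W-) = 17.5.
Step 5: Ties in |d|, so use the tie-corrected normal approximation.
        E[W] = n(n+1)/4 = 9*10/4 = 22.5.
        Tie groups: |d|=5 (t=2), |d|=7 (t=3), |d|=8 (t=2); sum(t^3 - t) = 36.
        Var[W] = n(n+1)(2n+1)/24 - sum(t^3-t)/48 = 1710/24 - 36/48 = 70.5.
        z = (W - E[W]) / sqrt(Var[W]) = (17.5 - 22.5) / 8.3964 = -0.5955.
        Two-sided p = 2*Phi(z) = 0.551515.
Step 6: alpha = 0.1. fail to reject H0.

W+ = 27.5, W- = 17.5, W = min = 17.5, p = 0.551515, fail to reject H0.


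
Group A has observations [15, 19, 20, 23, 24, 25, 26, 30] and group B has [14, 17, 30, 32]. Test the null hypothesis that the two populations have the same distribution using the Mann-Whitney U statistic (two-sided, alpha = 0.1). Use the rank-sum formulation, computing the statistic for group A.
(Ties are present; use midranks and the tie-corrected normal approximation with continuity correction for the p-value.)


Step 1: Combine and sort all 12 observations; assign midranks.
sorted (value, group): (14,Y), (15,X), (17,Y), (19,X), (20,X), (23,X), (24,X), (25,X), (26,X), (30,X), (30,Y), (32,Y)
ranks: 14->1, 15->2, 17->3, 19->4, 20->5, 23->6, 24->7, 25->8, 26->9, 30->10.5, 30->10.5, 32->12
Step 2: Rank sum for X: R1 = 2 + 4 + 5 + 6 + 7 + 8 + 9 + 10.5 = 51.5.
Step 3: U_X = R1 - n1(n1+1)/2 = 51.5 - 8*9/2 = 51.5 - 36 = 15.5.
       U_Y = n1*n2 - U_X = 32 - 15.5 = 16.5.
Step 4: Ties are present, so use the tie-corrected normal approximation (with continuity correction) for the p-value.
Step 5: p-value = 1.000000; compare to alpha = 0.1. fail to reject H0.

U_X = 15.5, p = 1.000000, fail to reject H0 at alpha = 0.1.


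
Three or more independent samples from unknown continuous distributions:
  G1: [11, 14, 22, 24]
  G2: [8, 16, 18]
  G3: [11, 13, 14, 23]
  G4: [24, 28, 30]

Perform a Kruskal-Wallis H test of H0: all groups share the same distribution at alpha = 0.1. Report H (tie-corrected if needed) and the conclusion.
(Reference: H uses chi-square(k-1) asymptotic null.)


Step 1: Combine all N = 14 observations and assign midranks.
sorted (value, group, rank): (8,G2,1), (11,G1,2.5), (11,G3,2.5), (13,G3,4), (14,G1,5.5), (14,G3,5.5), (16,G2,7), (18,G2,8), (22,G1,9), (23,G3,10), (24,G1,11.5), (24,G4,11.5), (28,G4,13), (30,G4,14)
Step 2: Sum ranks within each group.
R_1 = 28.5 (n_1 = 4)
R_2 = 16 (n_2 = 3)
R_3 = 22 (n_3 = 4)
R_4 = 38.5 (n_4 = 3)
Step 3: H = 12/(N(N+1)) * sum(R_i^2/n_i) - 3(N+1)
     = 12/(14*15) * (28.5^2/4 + 16^2/3 + 22^2/4 + 38.5^2/3) - 3*15
     = 0.057143 * 903.479 - 45
     = 6.627381.
Step 4: Ties present; correction factor C = 1 - 18/(14^3 - 14) = 0.993407. Corrected H = 6.627381 / 0.993407 = 6.671368.
Step 5: Under H0, H ~ chi^2(3); p-value = 0.083144.
Step 6: alpha = 0.1. reject H0.

H = 6.6714, df = 3, p = 0.083144, reject H0.


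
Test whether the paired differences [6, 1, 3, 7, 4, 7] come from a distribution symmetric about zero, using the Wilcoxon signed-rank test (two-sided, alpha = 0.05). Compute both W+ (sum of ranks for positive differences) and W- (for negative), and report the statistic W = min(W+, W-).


Step 1: Drop any zero differences (none here) and take |d_i|.
|d| = [6, 1, 3, 7, 4, 7]
Step 2: Midrank |d_i| (ties get averaged ranks).
ranks: |6|->4, |1|->1, |3|->2, |7|->5.5, |4|->3, |7|->5.5
Step 3: Attach original signs; sum ranks with positive sign and with negative sign.
W+ = 4 + 1 + 2 + 5.5 + 3 + 5.5 = 21
W- = 0 = 0
(Check: W+ + W- = 21 should equal n(n+1)/2 = 21.)
Step 4: Test statistic W = min(W+, W-) = 0.
Step 5: Ties in |d|, so use the tie-corrected normal approximation.
        E[W] = n(n+1)/4 = 6*7/4 = 10.5.
        Tie groups: |d|=7 (t=2); sum(t^3 - t) = 6.
        Var[W] = n(n+1)(2n+1)/24 - sum(t^3-t)/48 = 546/24 - 6/48 = 22.625.
        z = (W - E[W]) / sqrt(Var[W]) = (0 - 10.5) / 4.7566 = -2.2075.
        Two-sided p = 2*Phi(z) = 0.027281.
Step 6: alpha = 0.05. reject H0.

W+ = 21, W- = 0, W = min = 0, p = 0.027281, reject H0.


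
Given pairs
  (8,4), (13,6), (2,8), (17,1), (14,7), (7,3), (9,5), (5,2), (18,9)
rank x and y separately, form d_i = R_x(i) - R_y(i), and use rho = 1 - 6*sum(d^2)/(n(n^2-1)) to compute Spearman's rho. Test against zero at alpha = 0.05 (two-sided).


Step 1: Rank x and y separately (midranks; no ties here).
rank(x): 8->4, 13->6, 2->1, 17->8, 14->7, 7->3, 9->5, 5->2, 18->9
rank(y): 4->4, 6->6, 8->8, 1->1, 7->7, 3->3, 5->5, 2->2, 9->9
Step 2: d_i = R_x(i) - R_y(i); compute d_i^2.
  (4-4)^2=0, (6-6)^2=0, (1-8)^2=49, (8-1)^2=49, (7-7)^2=0, (3-3)^2=0, (5-5)^2=0, (2-2)^2=0, (9-9)^2=0
sum(d^2) = 98.
Step 3: rho = 1 - 6*98 / (9*(9^2 - 1)) = 1 - 588/720 = 0.183333.
Step 4: Under H0, t = rho * sqrt((n-2)/(1-rho^2)) = 0.4934 ~ t(7).
Step 5: Two-sided p-value from the t-distribution with 7 df = 0.636820.
Step 6: alpha = 0.05. fail to reject H0.

rho = 0.1833, p = 0.636820, fail to reject H0 at alpha = 0.05.


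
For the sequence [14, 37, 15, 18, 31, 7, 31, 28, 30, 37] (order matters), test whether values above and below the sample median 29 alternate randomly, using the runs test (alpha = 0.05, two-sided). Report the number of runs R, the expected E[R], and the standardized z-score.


Step 1: Compute median = 29; label A = above, B = below.
Labels in order: BABBABABAA  (n_A = 5, n_B = 5)
Step 2: Count runs R = 8.
Step 3: Under H0 (random ordering), E[R] = 2*n_A*n_B/(n_A+n_B) + 1 = 2*5*5/10 + 1 = 6.0000.
        Var[R] = 2*n_A*n_B*(2*n_A*n_B - n_A - n_B) / ((n_A+n_B)^2 * (n_A+n_B-1)) = 2000/900 = 2.2222.
        SD[R] = 1.4907.
Step 4: Continuity-corrected z = (R - 0.5 - E[R]) / SD[R] = (8 - 0.5 - 6.0000) / 1.4907 = 1.0062.
Step 5: Two-sided p-value via normal approximation = 2*(1 - Phi(|z|)) = 0.314305.
Step 6: alpha = 0.05. fail to reject H0.

R = 8, z = 1.0062, p = 0.314305, fail to reject H0.


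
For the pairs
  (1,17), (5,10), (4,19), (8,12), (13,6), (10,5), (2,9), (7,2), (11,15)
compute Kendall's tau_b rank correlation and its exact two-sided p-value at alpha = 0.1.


Step 1: Enumerate the 36 unordered pairs (i,j) with i<j and classify each by sign(x_j-x_i) * sign(y_j-y_i).
  (1,2):dx=+4,dy=-7->D; (1,3):dx=+3,dy=+2->C; (1,4):dx=+7,dy=-5->D; (1,5):dx=+12,dy=-11->D
  (1,6):dx=+9,dy=-12->D; (1,7):dx=+1,dy=-8->D; (1,8):dx=+6,dy=-15->D; (1,9):dx=+10,dy=-2->D
  (2,3):dx=-1,dy=+9->D; (2,4):dx=+3,dy=+2->C; (2,5):dx=+8,dy=-4->D; (2,6):dx=+5,dy=-5->D
  (2,7):dx=-3,dy=-1->C; (2,8):dx=+2,dy=-8->D; (2,9):dx=+6,dy=+5->C; (3,4):dx=+4,dy=-7->D
  (3,5):dx=+9,dy=-13->D; (3,6):dx=+6,dy=-14->D; (3,7):dx=-2,dy=-10->C; (3,8):dx=+3,dy=-17->D
  (3,9):dx=+7,dy=-4->D; (4,5):dx=+5,dy=-6->D; (4,6):dx=+2,dy=-7->D; (4,7):dx=-6,dy=-3->C
  (4,8):dx=-1,dy=-10->C; (4,9):dx=+3,dy=+3->C; (5,6):dx=-3,dy=-1->C; (5,7):dx=-11,dy=+3->D
  (5,8):dx=-6,dy=-4->C; (5,9):dx=-2,dy=+9->D; (6,7):dx=-8,dy=+4->D; (6,8):dx=-3,dy=-3->C
  (6,9):dx=+1,dy=+10->C; (7,8):dx=+5,dy=-7->D; (7,9):dx=+9,dy=+6->C; (8,9):dx=+4,dy=+13->C
Step 2: C = 14, D = 22, total pairs = 36.
Step 3: tau = (C - D)/(n(n-1)/2) = (14 - 22)/36 = -0.222222.
Step 4: Exact two-sided p-value (enumerate n! = 362880 permutations of y under H0): p = 0.476709.
Step 5: alpha = 0.1. fail to reject H0.

tau_b = -0.2222 (C=14, D=22), p = 0.476709, fail to reject H0.


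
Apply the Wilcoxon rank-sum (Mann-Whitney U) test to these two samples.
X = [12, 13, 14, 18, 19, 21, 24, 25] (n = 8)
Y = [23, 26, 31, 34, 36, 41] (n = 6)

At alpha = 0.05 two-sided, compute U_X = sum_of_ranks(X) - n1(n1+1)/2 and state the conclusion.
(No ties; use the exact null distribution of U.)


Step 1: Combine and sort all 14 observations; assign midranks.
sorted (value, group): (12,X), (13,X), (14,X), (18,X), (19,X), (21,X), (23,Y), (24,X), (25,X), (26,Y), (31,Y), (34,Y), (36,Y), (41,Y)
ranks: 12->1, 13->2, 14->3, 18->4, 19->5, 21->6, 23->7, 24->8, 25->9, 26->10, 31->11, 34->12, 36->13, 41->14
Step 2: Rank sum for X: R1 = 1 + 2 + 3 + 4 + 5 + 6 + 8 + 9 = 38.
Step 3: U_X = R1 - n1(n1+1)/2 = 38 - 8*9/2 = 38 - 36 = 2.
       U_Y = n1*n2 - U_X = 48 - 2 = 46.
Step 4: No ties, so the exact null distribution of U (based on enumerating the C(14,8) = 3003 equally likely rank assignments) gives the two-sided p-value.
Step 5: p-value = 0.002664; compare to alpha = 0.05. reject H0.

U_X = 2, p = 0.002664, reject H0 at alpha = 0.05.


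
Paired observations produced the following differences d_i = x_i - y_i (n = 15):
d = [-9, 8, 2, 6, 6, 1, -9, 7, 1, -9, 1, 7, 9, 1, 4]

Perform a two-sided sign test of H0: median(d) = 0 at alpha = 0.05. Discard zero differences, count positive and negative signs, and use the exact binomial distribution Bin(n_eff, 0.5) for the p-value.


Step 1: Discard zero differences. Original n = 15; n_eff = number of nonzero differences = 15.
Nonzero differences (with sign): -9, +8, +2, +6, +6, +1, -9, +7, +1, -9, +1, +7, +9, +1, +4
Step 2: Count signs: positive = 12, negative = 3.
Step 3: Under H0: P(positive) = 0.5, so the number of positives S ~ Bin(15, 0.5).
Step 4: Two-sided exact p-value = sum of Bin(15,0.5) probabilities at or below the observed probability = 0.035156.
Step 5: alpha = 0.05. reject H0.

n_eff = 15, pos = 12, neg = 3, p = 0.035156, reject H0.


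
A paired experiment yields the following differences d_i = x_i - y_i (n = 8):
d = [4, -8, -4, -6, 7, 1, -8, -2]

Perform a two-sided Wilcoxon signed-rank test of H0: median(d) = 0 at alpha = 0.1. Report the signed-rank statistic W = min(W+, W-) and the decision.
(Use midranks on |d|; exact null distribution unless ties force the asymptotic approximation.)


Step 1: Drop any zero differences (none here) and take |d_i|.
|d| = [4, 8, 4, 6, 7, 1, 8, 2]
Step 2: Midrank |d_i| (ties get averaged ranks).
ranks: |4|->3.5, |8|->7.5, |4|->3.5, |6|->5, |7|->6, |1|->1, |8|->7.5, |2|->2
Step 3: Attach original signs; sum ranks with positive sign and with negative sign.
W+ = 3.5 + 6 + 1 = 10.5
W- = 7.5 + 3.5 + 5 + 7.5 + 2 = 25.5
(Check: W+ + W- = 36 should equal n(n+1)/2 = 36.)
Step 4: Test statistic W = min(W+, W-) = 10.5.
Step 5: Ties in |d|, so use the tie-corrected normal approximation.
        E[W] = n(n+1)/4 = 8*9/4 = 18.
        Tie groups: |d|=4 (t=2), |d|=8 (t=2); sum(t^3 - t) = 12.
        Var[W] = n(n+1)(2n+1)/24 - sum(t^3-t)/48 = 1224/24 - 12/48 = 50.75.
        z = (W - E[W]) / sqrt(Var[W]) = (10.5 - 18) / 7.1239 = -1.0528.
        Two-sided p = 2*Phi(z) = 0.292436.
Step 6: alpha = 0.1. fail to reject H0.

W+ = 10.5, W- = 25.5, W = min = 10.5, p = 0.292436, fail to reject H0.


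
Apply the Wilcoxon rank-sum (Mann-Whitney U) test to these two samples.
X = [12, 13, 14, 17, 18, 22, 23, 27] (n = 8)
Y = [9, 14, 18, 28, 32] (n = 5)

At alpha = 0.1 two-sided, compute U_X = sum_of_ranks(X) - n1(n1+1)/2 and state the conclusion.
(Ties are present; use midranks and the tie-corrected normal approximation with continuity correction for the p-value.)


Step 1: Combine and sort all 13 observations; assign midranks.
sorted (value, group): (9,Y), (12,X), (13,X), (14,X), (14,Y), (17,X), (18,X), (18,Y), (22,X), (23,X), (27,X), (28,Y), (32,Y)
ranks: 9->1, 12->2, 13->3, 14->4.5, 14->4.5, 17->6, 18->7.5, 18->7.5, 22->9, 23->10, 27->11, 28->12, 32->13
Step 2: Rank sum for X: R1 = 2 + 3 + 4.5 + 6 + 7.5 + 9 + 10 + 11 = 53.
Step 3: U_X = R1 - n1(n1+1)/2 = 53 - 8*9/2 = 53 - 36 = 17.
       U_Y = n1*n2 - U_X = 40 - 17 = 23.
Step 4: Ties are present, so use the tie-corrected normal approximation (with continuity correction) for the p-value.
Step 5: p-value = 0.713640; compare to alpha = 0.1. fail to reject H0.

U_X = 17, p = 0.713640, fail to reject H0 at alpha = 0.1.


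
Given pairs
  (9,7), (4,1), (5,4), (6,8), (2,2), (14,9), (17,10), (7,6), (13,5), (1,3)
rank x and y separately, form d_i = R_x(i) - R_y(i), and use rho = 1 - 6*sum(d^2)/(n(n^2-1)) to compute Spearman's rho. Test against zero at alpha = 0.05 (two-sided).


Step 1: Rank x and y separately (midranks; no ties here).
rank(x): 9->7, 4->3, 5->4, 6->5, 2->2, 14->9, 17->10, 7->6, 13->8, 1->1
rank(y): 7->7, 1->1, 4->4, 8->8, 2->2, 9->9, 10->10, 6->6, 5->5, 3->3
Step 2: d_i = R_x(i) - R_y(i); compute d_i^2.
  (7-7)^2=0, (3-1)^2=4, (4-4)^2=0, (5-8)^2=9, (2-2)^2=0, (9-9)^2=0, (10-10)^2=0, (6-6)^2=0, (8-5)^2=9, (1-3)^2=4
sum(d^2) = 26.
Step 3: rho = 1 - 6*26 / (10*(10^2 - 1)) = 1 - 156/990 = 0.842424.
Step 4: Under H0, t = rho * sqrt((n-2)/(1-rho^2)) = 4.4222 ~ t(8).
Step 5: Two-sided p-value from the t-distribution with 8 df = 0.002220.
Step 6: alpha = 0.05. reject H0.

rho = 0.8424, p = 0.002220, reject H0 at alpha = 0.05.


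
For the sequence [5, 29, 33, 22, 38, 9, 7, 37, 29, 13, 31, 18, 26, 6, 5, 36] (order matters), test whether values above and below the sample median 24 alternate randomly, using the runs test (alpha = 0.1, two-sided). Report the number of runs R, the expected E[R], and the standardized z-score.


Step 1: Compute median = 24; label A = above, B = below.
Labels in order: BAABABBAABABABBA  (n_A = 8, n_B = 8)
Step 2: Count runs R = 12.
Step 3: Under H0 (random ordering), E[R] = 2*n_A*n_B/(n_A+n_B) + 1 = 2*8*8/16 + 1 = 9.0000.
        Var[R] = 2*n_A*n_B*(2*n_A*n_B - n_A - n_B) / ((n_A+n_B)^2 * (n_A+n_B-1)) = 14336/3840 = 3.7333.
        SD[R] = 1.9322.
Step 4: Continuity-corrected z = (R - 0.5 - E[R]) / SD[R] = (12 - 0.5 - 9.0000) / 1.9322 = 1.2939.
Step 5: Two-sided p-value via normal approximation = 2*(1 - Phi(|z|)) = 0.195709.
Step 6: alpha = 0.1. fail to reject H0.

R = 12, z = 1.2939, p = 0.195709, fail to reject H0.


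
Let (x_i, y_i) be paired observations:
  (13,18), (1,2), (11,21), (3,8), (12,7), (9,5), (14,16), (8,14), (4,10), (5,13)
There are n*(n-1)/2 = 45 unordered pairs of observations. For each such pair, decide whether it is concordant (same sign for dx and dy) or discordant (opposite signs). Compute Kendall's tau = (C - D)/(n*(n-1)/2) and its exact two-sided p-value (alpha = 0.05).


Step 1: Enumerate the 45 unordered pairs (i,j) with i<j and classify each by sign(x_j-x_i) * sign(y_j-y_i).
  (1,2):dx=-12,dy=-16->C; (1,3):dx=-2,dy=+3->D; (1,4):dx=-10,dy=-10->C; (1,5):dx=-1,dy=-11->C
  (1,6):dx=-4,dy=-13->C; (1,7):dx=+1,dy=-2->D; (1,8):dx=-5,dy=-4->C; (1,9):dx=-9,dy=-8->C
  (1,10):dx=-8,dy=-5->C; (2,3):dx=+10,dy=+19->C; (2,4):dx=+2,dy=+6->C; (2,5):dx=+11,dy=+5->C
  (2,6):dx=+8,dy=+3->C; (2,7):dx=+13,dy=+14->C; (2,8):dx=+7,dy=+12->C; (2,9):dx=+3,dy=+8->C
  (2,10):dx=+4,dy=+11->C; (3,4):dx=-8,dy=-13->C; (3,5):dx=+1,dy=-14->D; (3,6):dx=-2,dy=-16->C
  (3,7):dx=+3,dy=-5->D; (3,8):dx=-3,dy=-7->C; (3,9):dx=-7,dy=-11->C; (3,10):dx=-6,dy=-8->C
  (4,5):dx=+9,dy=-1->D; (4,6):dx=+6,dy=-3->D; (4,7):dx=+11,dy=+8->C; (4,8):dx=+5,dy=+6->C
  (4,9):dx=+1,dy=+2->C; (4,10):dx=+2,dy=+5->C; (5,6):dx=-3,dy=-2->C; (5,7):dx=+2,dy=+9->C
  (5,8):dx=-4,dy=+7->D; (5,9):dx=-8,dy=+3->D; (5,10):dx=-7,dy=+6->D; (6,7):dx=+5,dy=+11->C
  (6,8):dx=-1,dy=+9->D; (6,9):dx=-5,dy=+5->D; (6,10):dx=-4,dy=+8->D; (7,8):dx=-6,dy=-2->C
  (7,9):dx=-10,dy=-6->C; (7,10):dx=-9,dy=-3->C; (8,9):dx=-4,dy=-4->C; (8,10):dx=-3,dy=-1->C
  (9,10):dx=+1,dy=+3->C
Step 2: C = 33, D = 12, total pairs = 45.
Step 3: tau = (C - D)/(n(n-1)/2) = (33 - 12)/45 = 0.466667.
Step 4: Exact two-sided p-value (enumerate n! = 3628800 permutations of y under H0): p = 0.072550.
Step 5: alpha = 0.05. fail to reject H0.

tau_b = 0.4667 (C=33, D=12), p = 0.072550, fail to reject H0.


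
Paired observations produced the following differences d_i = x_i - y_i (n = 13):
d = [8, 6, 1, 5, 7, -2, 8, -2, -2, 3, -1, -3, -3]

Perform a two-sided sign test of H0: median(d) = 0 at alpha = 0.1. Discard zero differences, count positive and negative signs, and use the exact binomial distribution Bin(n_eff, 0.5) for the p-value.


Step 1: Discard zero differences. Original n = 13; n_eff = number of nonzero differences = 13.
Nonzero differences (with sign): +8, +6, +1, +5, +7, -2, +8, -2, -2, +3, -1, -3, -3
Step 2: Count signs: positive = 7, negative = 6.
Step 3: Under H0: P(positive) = 0.5, so the number of positives S ~ Bin(13, 0.5).
Step 4: Two-sided exact p-value = sum of Bin(13,0.5) probabilities at or below the observed probability = 1.000000.
Step 5: alpha = 0.1. fail to reject H0.

n_eff = 13, pos = 7, neg = 6, p = 1.000000, fail to reject H0.


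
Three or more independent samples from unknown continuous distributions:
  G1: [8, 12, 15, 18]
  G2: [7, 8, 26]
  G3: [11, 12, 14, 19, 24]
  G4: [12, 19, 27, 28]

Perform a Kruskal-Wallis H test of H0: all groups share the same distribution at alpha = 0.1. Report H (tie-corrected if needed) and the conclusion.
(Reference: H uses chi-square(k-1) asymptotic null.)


Step 1: Combine all N = 16 observations and assign midranks.
sorted (value, group, rank): (7,G2,1), (8,G1,2.5), (8,G2,2.5), (11,G3,4), (12,G1,6), (12,G3,6), (12,G4,6), (14,G3,8), (15,G1,9), (18,G1,10), (19,G3,11.5), (19,G4,11.5), (24,G3,13), (26,G2,14), (27,G4,15), (28,G4,16)
Step 2: Sum ranks within each group.
R_1 = 27.5 (n_1 = 4)
R_2 = 17.5 (n_2 = 3)
R_3 = 42.5 (n_3 = 5)
R_4 = 48.5 (n_4 = 4)
Step 3: H = 12/(N(N+1)) * sum(R_i^2/n_i) - 3(N+1)
     = 12/(16*17) * (27.5^2/4 + 17.5^2/3 + 42.5^2/5 + 48.5^2/4) - 3*17
     = 0.044118 * 1240.46 - 51
     = 3.726103.
Step 4: Ties present; correction factor C = 1 - 36/(16^3 - 16) = 0.991176. Corrected H = 3.726103 / 0.991176 = 3.759273.
Step 5: Under H0, H ~ chi^2(3); p-value = 0.288659.
Step 6: alpha = 0.1. fail to reject H0.

H = 3.7593, df = 3, p = 0.288659, fail to reject H0.


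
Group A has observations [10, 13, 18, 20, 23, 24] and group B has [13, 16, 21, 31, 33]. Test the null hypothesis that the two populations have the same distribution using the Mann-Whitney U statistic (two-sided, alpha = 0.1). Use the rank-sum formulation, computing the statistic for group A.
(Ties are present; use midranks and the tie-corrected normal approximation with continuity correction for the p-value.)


Step 1: Combine and sort all 11 observations; assign midranks.
sorted (value, group): (10,X), (13,X), (13,Y), (16,Y), (18,X), (20,X), (21,Y), (23,X), (24,X), (31,Y), (33,Y)
ranks: 10->1, 13->2.5, 13->2.5, 16->4, 18->5, 20->6, 21->7, 23->8, 24->9, 31->10, 33->11
Step 2: Rank sum for X: R1 = 1 + 2.5 + 5 + 6 + 8 + 9 = 31.5.
Step 3: U_X = R1 - n1(n1+1)/2 = 31.5 - 6*7/2 = 31.5 - 21 = 10.5.
       U_Y = n1*n2 - U_X = 30 - 10.5 = 19.5.
Step 4: Ties are present, so use the tie-corrected normal approximation (with continuity correction) for the p-value.
Step 5: p-value = 0.464192; compare to alpha = 0.1. fail to reject H0.

U_X = 10.5, p = 0.464192, fail to reject H0 at alpha = 0.1.


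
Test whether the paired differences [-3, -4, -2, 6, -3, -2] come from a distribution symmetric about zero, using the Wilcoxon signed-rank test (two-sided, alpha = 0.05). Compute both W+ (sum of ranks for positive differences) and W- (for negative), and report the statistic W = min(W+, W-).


Step 1: Drop any zero differences (none here) and take |d_i|.
|d| = [3, 4, 2, 6, 3, 2]
Step 2: Midrank |d_i| (ties get averaged ranks).
ranks: |3|->3.5, |4|->5, |2|->1.5, |6|->6, |3|->3.5, |2|->1.5
Step 3: Attach original signs; sum ranks with positive sign and with negative sign.
W+ = 6 = 6
W- = 3.5 + 5 + 1.5 + 3.5 + 1.5 = 15
(Check: W+ + W- = 21 should equal n(n+1)/2 = 21.)
Step 4: Test statistic W = min(W+, W-) = 6.
Step 5: Ties in |d|, so use the tie-corrected normal approximation.
        E[W] = n(n+1)/4 = 6*7/4 = 10.5.
        Tie groups: |d|=2 (t=2), |d|=3 (t=2); sum(t^3 - t) = 12.
        Var[W] = n(n+1)(2n+1)/24 - sum(t^3-t)/48 = 546/24 - 12/48 = 22.5.
        z = (W - E[W]) / sqrt(Var[W]) = (6 - 10.5) / 4.7434 = -0.9487.
        Two-sided p = 2*Phi(z) = 0.342782.
Step 6: alpha = 0.05. fail to reject H0.

W+ = 6, W- = 15, W = min = 6, p = 0.342782, fail to reject H0.


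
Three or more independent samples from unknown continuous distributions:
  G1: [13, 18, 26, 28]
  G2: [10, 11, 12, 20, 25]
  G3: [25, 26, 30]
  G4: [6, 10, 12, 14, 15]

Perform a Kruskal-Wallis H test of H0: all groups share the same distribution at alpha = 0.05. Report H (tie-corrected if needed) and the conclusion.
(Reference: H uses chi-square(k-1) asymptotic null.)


Step 1: Combine all N = 17 observations and assign midranks.
sorted (value, group, rank): (6,G4,1), (10,G2,2.5), (10,G4,2.5), (11,G2,4), (12,G2,5.5), (12,G4,5.5), (13,G1,7), (14,G4,8), (15,G4,9), (18,G1,10), (20,G2,11), (25,G2,12.5), (25,G3,12.5), (26,G1,14.5), (26,G3,14.5), (28,G1,16), (30,G3,17)
Step 2: Sum ranks within each group.
R_1 = 47.5 (n_1 = 4)
R_2 = 35.5 (n_2 = 5)
R_3 = 44 (n_3 = 3)
R_4 = 26 (n_4 = 5)
Step 3: H = 12/(N(N+1)) * sum(R_i^2/n_i) - 3(N+1)
     = 12/(17*18) * (47.5^2/4 + 35.5^2/5 + 44^2/3 + 26^2/5) - 3*18
     = 0.039216 * 1596.65 - 54
     = 8.613562.
Step 4: Ties present; correction factor C = 1 - 24/(17^3 - 17) = 0.995098. Corrected H = 8.613562 / 0.995098 = 8.655993.
Step 5: Under H0, H ~ chi^2(3); p-value = 0.034232.
Step 6: alpha = 0.05. reject H0.

H = 8.6560, df = 3, p = 0.034232, reject H0.


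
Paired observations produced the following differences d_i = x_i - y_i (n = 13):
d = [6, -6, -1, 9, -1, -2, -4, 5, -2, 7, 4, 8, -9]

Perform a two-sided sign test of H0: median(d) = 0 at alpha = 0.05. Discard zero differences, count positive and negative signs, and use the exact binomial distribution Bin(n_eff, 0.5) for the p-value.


Step 1: Discard zero differences. Original n = 13; n_eff = number of nonzero differences = 13.
Nonzero differences (with sign): +6, -6, -1, +9, -1, -2, -4, +5, -2, +7, +4, +8, -9
Step 2: Count signs: positive = 6, negative = 7.
Step 3: Under H0: P(positive) = 0.5, so the number of positives S ~ Bin(13, 0.5).
Step 4: Two-sided exact p-value = sum of Bin(13,0.5) probabilities at or below the observed probability = 1.000000.
Step 5: alpha = 0.05. fail to reject H0.

n_eff = 13, pos = 6, neg = 7, p = 1.000000, fail to reject H0.


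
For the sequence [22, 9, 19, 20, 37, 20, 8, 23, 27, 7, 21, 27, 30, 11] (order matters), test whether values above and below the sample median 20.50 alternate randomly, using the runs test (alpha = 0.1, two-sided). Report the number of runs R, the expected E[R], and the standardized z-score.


Step 1: Compute median = 20.50; label A = above, B = below.
Labels in order: ABBBABBAABAAAB  (n_A = 7, n_B = 7)
Step 2: Count runs R = 8.
Step 3: Under H0 (random ordering), E[R] = 2*n_A*n_B/(n_A+n_B) + 1 = 2*7*7/14 + 1 = 8.0000.
        Var[R] = 2*n_A*n_B*(2*n_A*n_B - n_A - n_B) / ((n_A+n_B)^2 * (n_A+n_B-1)) = 8232/2548 = 3.2308.
        SD[R] = 1.7974.
Step 4: R = E[R], so z = 0 with no continuity correction.
Step 5: Two-sided p-value via normal approximation = 2*(1 - Phi(|z|)) = 1.000000.
Step 6: alpha = 0.1. fail to reject H0.

R = 8, z = 0.0000, p = 1.000000, fail to reject H0.


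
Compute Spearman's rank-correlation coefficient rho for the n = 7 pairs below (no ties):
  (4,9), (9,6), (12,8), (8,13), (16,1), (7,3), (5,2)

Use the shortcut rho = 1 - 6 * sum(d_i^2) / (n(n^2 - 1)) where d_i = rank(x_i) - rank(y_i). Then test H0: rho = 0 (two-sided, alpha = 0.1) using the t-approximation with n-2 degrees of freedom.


Step 1: Rank x and y separately (midranks; no ties here).
rank(x): 4->1, 9->5, 12->6, 8->4, 16->7, 7->3, 5->2
rank(y): 9->6, 6->4, 8->5, 13->7, 1->1, 3->3, 2->2
Step 2: d_i = R_x(i) - R_y(i); compute d_i^2.
  (1-6)^2=25, (5-4)^2=1, (6-5)^2=1, (4-7)^2=9, (7-1)^2=36, (3-3)^2=0, (2-2)^2=0
sum(d^2) = 72.
Step 3: rho = 1 - 6*72 / (7*(7^2 - 1)) = 1 - 432/336 = -0.285714.
Step 4: Under H0, t = rho * sqrt((n-2)/(1-rho^2)) = -0.6667 ~ t(5).
Step 5: Two-sided p-value from the t-distribution with 5 df = 0.534509.
Step 6: alpha = 0.1. fail to reject H0.

rho = -0.2857, p = 0.534509, fail to reject H0 at alpha = 0.1.


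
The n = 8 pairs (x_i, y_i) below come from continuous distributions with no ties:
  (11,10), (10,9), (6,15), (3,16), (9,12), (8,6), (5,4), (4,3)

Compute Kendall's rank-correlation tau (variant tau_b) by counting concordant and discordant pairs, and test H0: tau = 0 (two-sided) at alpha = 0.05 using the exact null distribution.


Step 1: Enumerate the 28 unordered pairs (i,j) with i<j and classify each by sign(x_j-x_i) * sign(y_j-y_i).
  (1,2):dx=-1,dy=-1->C; (1,3):dx=-5,dy=+5->D; (1,4):dx=-8,dy=+6->D; (1,5):dx=-2,dy=+2->D
  (1,6):dx=-3,dy=-4->C; (1,7):dx=-6,dy=-6->C; (1,8):dx=-7,dy=-7->C; (2,3):dx=-4,dy=+6->D
  (2,4):dx=-7,dy=+7->D; (2,5):dx=-1,dy=+3->D; (2,6):dx=-2,dy=-3->C; (2,7):dx=-5,dy=-5->C
  (2,8):dx=-6,dy=-6->C; (3,4):dx=-3,dy=+1->D; (3,5):dx=+3,dy=-3->D; (3,6):dx=+2,dy=-9->D
  (3,7):dx=-1,dy=-11->C; (3,8):dx=-2,dy=-12->C; (4,5):dx=+6,dy=-4->D; (4,6):dx=+5,dy=-10->D
  (4,7):dx=+2,dy=-12->D; (4,8):dx=+1,dy=-13->D; (5,6):dx=-1,dy=-6->C; (5,7):dx=-4,dy=-8->C
  (5,8):dx=-5,dy=-9->C; (6,7):dx=-3,dy=-2->C; (6,8):dx=-4,dy=-3->C; (7,8):dx=-1,dy=-1->C
Step 2: C = 15, D = 13, total pairs = 28.
Step 3: tau = (C - D)/(n(n-1)/2) = (15 - 13)/28 = 0.071429.
Step 4: Exact two-sided p-value (enumerate n! = 40320 permutations of y under H0): p = 0.904861.
Step 5: alpha = 0.05. fail to reject H0.

tau_b = 0.0714 (C=15, D=13), p = 0.904861, fail to reject H0.
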